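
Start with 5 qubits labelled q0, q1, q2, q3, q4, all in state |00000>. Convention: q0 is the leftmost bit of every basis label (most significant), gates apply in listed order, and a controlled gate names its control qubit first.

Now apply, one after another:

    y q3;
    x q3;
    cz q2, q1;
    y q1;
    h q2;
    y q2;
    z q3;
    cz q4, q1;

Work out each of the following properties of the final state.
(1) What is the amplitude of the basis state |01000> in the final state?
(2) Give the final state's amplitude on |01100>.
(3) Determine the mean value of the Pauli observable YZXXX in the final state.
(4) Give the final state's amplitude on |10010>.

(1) The final state's coefficient on |01000> equals sqrt(2)*I/2.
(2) The final state's coefficient on |01100> equals -sqrt(2)*I/2.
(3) The observable YZXXX averages to 0.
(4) |10010> carries amplitude 0 in the final state.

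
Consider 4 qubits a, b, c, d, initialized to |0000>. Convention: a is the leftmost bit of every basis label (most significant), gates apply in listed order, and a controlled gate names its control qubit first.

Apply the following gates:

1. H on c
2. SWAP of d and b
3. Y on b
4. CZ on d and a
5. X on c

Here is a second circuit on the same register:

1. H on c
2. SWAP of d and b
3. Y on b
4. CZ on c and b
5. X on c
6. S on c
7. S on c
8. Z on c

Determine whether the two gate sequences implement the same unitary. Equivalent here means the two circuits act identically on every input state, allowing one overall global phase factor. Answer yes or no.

No: there is an input state on which the two circuits produce genuinely different outputs (not merely differing by a phase).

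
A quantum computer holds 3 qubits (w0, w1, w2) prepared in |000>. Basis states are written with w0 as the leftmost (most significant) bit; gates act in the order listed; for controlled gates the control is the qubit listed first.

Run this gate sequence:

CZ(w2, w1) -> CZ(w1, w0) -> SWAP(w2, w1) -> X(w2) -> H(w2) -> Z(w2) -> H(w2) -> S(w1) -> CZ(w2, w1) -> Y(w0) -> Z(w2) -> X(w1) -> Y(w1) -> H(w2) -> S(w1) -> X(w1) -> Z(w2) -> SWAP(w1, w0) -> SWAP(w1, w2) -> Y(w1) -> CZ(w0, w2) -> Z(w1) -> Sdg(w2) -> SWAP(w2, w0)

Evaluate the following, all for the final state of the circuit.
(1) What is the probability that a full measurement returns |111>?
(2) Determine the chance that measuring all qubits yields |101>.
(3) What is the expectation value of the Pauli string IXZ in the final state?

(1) A full measurement returns |111> with probability 1/2.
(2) A full measurement returns |101> with probability 1/2.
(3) The observable IXZ averages to 1.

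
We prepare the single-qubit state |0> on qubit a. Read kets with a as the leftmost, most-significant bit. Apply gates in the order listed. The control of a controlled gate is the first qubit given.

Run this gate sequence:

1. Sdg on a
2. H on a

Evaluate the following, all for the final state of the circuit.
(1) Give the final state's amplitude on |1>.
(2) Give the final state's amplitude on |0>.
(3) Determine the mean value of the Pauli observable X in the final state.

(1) The amplitude on |1> is sqrt(2)/2.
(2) |0> carries amplitude sqrt(2)/2 in the final state.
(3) The expectation value of X is 1.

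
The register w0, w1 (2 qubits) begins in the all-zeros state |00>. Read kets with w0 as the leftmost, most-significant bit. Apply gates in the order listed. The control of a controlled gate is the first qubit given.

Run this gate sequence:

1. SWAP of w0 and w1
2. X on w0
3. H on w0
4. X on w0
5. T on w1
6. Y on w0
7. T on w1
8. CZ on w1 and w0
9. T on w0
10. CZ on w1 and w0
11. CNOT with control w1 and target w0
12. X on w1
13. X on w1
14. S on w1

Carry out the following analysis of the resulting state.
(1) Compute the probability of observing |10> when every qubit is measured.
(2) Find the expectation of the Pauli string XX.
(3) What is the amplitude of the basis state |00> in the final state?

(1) Outcome |10> occurs with probability 1/2. Key observation: steps 12-13 multiply out to the identity, so the circuit reduces to the remaining gates.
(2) The observable XX averages to 0.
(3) |00> carries amplitude -sqrt(2)*I/2 in the final state.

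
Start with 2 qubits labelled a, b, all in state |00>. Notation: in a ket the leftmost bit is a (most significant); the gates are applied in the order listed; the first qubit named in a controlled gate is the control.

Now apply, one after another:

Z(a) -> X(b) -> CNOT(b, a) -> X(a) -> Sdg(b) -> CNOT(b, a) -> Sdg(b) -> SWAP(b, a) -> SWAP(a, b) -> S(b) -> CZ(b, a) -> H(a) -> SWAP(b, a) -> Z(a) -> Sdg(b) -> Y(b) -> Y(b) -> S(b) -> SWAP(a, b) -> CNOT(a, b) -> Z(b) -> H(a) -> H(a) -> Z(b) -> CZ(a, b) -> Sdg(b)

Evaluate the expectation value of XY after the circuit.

In the final state, XY has expectation 1.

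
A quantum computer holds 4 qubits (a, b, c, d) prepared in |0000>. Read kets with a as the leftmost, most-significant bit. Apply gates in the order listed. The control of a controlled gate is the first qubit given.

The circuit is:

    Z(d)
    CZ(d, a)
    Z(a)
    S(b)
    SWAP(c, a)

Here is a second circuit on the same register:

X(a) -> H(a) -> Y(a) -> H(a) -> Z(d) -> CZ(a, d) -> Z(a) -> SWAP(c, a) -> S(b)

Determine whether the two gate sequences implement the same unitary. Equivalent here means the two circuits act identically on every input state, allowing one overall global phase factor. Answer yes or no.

No, they are not equivalent — no single phase factor reconciles the two unitaries.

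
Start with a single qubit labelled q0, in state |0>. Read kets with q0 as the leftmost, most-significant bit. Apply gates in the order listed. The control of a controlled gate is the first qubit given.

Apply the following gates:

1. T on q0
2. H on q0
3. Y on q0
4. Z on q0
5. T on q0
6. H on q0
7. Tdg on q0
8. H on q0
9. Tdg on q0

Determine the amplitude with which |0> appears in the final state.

The amplitude on |0> is sqrt(2)*(-1 + I)*exp(3*I*pi/4)/4.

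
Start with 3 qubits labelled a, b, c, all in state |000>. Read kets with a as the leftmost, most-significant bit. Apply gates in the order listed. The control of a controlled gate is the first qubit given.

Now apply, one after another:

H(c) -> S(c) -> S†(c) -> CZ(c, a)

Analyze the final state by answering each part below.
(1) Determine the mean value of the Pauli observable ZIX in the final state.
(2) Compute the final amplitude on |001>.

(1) The expectation value of ZIX is 1.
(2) |001> carries amplitude sqrt(2)/2 in the final state.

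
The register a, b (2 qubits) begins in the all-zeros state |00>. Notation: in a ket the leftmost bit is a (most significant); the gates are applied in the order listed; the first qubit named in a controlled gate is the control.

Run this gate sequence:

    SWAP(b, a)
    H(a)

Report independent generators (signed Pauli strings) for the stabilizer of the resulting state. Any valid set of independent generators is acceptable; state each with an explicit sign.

The stabilizer group can be generated by +XI, +IZ, among other valid generating sets.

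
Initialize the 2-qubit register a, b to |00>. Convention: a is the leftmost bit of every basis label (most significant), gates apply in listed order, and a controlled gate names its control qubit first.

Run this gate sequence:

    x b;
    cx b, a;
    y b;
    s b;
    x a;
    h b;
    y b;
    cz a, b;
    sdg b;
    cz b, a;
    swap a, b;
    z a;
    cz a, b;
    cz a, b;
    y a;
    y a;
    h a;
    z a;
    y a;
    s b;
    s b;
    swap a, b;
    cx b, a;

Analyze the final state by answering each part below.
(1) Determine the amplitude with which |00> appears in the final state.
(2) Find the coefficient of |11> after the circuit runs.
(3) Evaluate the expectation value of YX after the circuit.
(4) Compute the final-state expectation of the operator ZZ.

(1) The amplitude on |00> is 1/2 - I/2.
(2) |11> carries amplitude -1/2 - I/2 in the final state.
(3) The expectation value of YX is -1.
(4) In the final state, ZZ has expectation 1.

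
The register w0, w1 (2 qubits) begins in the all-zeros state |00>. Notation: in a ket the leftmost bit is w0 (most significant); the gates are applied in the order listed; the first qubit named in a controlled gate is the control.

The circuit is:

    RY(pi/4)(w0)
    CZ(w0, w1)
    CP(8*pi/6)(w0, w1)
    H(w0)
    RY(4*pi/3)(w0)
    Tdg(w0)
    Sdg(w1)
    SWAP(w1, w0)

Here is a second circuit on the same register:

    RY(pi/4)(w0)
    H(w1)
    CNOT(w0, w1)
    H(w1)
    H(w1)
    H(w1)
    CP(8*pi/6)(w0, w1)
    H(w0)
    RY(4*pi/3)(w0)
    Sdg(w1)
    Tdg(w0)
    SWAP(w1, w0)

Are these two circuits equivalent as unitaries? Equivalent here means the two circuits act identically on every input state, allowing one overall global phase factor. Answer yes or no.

Yes, they are equivalent — the unitaries differ by at most a global phase.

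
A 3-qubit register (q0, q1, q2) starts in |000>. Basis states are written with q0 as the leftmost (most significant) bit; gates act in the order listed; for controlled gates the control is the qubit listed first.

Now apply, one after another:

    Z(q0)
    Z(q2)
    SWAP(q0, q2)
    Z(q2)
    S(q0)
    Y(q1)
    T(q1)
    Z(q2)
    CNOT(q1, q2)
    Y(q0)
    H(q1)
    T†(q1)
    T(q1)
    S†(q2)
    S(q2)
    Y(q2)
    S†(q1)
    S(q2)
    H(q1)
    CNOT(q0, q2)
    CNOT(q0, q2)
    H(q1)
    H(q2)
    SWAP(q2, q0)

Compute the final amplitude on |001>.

The amplitude on |001> is exp(3*I*pi/4)/2. Key observation: gates 19-22 undo each other exactly, leaving only the rest of the circuit to track.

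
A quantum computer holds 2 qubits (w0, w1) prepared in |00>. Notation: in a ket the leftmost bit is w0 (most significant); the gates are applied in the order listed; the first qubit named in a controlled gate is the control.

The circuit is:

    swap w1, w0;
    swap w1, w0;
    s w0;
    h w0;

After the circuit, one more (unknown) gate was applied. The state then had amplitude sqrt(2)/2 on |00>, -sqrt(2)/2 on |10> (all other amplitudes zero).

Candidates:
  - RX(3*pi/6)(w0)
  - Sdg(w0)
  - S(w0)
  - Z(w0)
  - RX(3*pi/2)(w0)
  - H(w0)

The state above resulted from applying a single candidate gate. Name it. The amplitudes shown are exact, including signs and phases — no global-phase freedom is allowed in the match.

The applied gate was Z(w0). Key observation: steps 1-2 multiply out to the identity, so the circuit reduces to the remaining gates.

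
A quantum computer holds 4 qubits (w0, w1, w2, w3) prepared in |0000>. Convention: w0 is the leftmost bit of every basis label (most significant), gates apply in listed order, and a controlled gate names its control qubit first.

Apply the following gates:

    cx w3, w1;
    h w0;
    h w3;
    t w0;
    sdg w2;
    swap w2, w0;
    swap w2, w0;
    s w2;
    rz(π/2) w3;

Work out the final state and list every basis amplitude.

The final amplitudes are -exp(3*I*pi/4)/2 on |0000>, exp(I*pi/4)/2 on |0001>, 1/2 on |1000>, I/2 on |1001>, and 0 on every other basis state.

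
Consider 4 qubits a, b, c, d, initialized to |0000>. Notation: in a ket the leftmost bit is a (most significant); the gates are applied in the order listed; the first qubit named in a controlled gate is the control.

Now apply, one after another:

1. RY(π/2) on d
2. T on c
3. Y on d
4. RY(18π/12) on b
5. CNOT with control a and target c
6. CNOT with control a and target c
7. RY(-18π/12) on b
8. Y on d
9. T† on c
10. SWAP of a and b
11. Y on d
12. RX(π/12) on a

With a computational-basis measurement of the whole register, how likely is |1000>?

The probability of measuring |1000> is -sqrt(6)/16 - sqrt(2)/16 + 1/4. Key observation: gates 2-9 undo each other exactly, leaving only the rest of the circuit to track.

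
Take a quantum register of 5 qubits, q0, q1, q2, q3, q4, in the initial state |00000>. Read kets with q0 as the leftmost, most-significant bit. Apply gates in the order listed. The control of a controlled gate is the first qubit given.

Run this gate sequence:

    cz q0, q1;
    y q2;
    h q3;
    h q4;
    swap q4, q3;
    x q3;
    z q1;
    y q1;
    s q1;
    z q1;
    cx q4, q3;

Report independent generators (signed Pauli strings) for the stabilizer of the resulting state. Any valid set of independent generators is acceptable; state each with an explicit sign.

One valid set of independent stabilizer generators is +IIIXI, +IIIIX, +ZIIII, -IZIII, -IIZII (any independent generating set of the same group is equally correct).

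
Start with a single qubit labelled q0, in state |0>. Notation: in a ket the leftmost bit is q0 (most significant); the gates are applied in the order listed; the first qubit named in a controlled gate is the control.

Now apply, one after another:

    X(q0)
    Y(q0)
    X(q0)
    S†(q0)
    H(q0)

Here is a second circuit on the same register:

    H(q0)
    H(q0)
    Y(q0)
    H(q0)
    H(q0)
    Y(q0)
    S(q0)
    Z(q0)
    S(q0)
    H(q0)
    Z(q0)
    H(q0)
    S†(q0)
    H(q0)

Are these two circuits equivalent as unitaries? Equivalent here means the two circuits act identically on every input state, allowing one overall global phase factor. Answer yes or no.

No — the two circuits implement different unitaries, even allowing a global phase.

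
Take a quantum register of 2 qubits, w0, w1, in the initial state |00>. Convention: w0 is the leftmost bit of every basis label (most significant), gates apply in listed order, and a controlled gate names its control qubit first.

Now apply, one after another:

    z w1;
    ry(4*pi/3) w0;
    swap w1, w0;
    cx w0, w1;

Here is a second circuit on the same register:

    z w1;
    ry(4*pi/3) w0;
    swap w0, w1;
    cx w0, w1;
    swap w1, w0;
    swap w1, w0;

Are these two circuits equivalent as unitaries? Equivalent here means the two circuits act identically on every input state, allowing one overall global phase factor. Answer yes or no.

Yes — the two circuits implement the same unitary up to a global phase.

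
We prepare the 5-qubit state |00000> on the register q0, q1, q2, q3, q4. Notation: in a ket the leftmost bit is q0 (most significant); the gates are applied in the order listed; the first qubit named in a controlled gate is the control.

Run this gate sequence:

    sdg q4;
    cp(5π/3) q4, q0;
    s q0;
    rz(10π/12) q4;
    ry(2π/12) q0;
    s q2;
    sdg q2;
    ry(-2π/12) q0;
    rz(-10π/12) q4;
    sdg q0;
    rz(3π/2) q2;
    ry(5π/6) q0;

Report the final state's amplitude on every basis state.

The final amplitudes are (-sqrt(6) + sqrt(2))*exp(I*pi/4)/4 on |00000>, (-sqrt(6) - sqrt(2))*exp(I*pi/4)/4 on |10000>, and 0 on every other basis state. Key observation: the block from step 3 through step 10 cancels to the identity and can be dropped.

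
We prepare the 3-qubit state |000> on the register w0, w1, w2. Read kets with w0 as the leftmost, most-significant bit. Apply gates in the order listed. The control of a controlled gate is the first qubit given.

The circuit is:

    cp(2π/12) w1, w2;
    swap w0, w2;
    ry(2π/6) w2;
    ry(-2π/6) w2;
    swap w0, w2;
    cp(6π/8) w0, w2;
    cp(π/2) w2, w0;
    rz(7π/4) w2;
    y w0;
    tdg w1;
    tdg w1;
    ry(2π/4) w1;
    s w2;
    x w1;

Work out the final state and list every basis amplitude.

The final amplitudes are -sqrt(2)*exp(5*I*pi/8)/2 on |100>, -sqrt(2)*exp(5*I*pi/8)/2 on |110>, and 0 on every other basis state.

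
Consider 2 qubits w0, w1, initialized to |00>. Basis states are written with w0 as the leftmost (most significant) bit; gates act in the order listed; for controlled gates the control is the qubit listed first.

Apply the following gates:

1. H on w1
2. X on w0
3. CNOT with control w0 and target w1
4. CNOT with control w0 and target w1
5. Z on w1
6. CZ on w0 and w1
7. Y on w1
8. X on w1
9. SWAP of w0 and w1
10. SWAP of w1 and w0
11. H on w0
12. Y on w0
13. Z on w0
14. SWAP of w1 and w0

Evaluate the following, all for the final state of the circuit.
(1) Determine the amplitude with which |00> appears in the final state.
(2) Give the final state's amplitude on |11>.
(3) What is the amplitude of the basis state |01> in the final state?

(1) The final state's coefficient on |00> equals -1/2.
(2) The final state's coefficient on |11> equals -1/2.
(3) The final state's coefficient on |01> equals 1/2.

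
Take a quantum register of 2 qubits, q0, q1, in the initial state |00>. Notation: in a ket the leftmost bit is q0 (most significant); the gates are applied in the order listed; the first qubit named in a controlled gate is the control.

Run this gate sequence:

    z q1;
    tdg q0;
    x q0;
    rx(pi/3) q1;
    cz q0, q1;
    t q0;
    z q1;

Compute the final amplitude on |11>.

The final state's coefficient on |11> equals -exp(3*I*pi/4)/2.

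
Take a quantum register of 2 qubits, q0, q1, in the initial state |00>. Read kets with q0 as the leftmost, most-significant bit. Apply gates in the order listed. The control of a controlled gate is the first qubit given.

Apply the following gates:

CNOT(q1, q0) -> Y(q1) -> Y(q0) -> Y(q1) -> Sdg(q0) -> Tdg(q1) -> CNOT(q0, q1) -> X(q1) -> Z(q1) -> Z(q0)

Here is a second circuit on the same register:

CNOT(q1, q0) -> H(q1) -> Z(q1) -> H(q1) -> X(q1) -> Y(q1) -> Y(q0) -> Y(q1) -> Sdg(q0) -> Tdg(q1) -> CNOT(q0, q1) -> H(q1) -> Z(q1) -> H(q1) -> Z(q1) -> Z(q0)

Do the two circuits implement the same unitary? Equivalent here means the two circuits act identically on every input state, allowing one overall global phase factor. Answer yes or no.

Yes, they are equivalent — the unitaries differ by at most a global phase.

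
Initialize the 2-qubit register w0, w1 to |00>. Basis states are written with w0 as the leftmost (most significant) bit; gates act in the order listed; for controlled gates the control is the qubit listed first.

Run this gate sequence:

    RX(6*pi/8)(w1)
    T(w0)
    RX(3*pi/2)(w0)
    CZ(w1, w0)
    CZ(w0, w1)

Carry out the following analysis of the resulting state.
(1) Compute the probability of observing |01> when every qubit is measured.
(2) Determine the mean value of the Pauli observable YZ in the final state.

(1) A full measurement returns |01> with probability sqrt(2)/8 + 1/4.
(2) In the final state, YZ has expectation -sqrt(2)/2.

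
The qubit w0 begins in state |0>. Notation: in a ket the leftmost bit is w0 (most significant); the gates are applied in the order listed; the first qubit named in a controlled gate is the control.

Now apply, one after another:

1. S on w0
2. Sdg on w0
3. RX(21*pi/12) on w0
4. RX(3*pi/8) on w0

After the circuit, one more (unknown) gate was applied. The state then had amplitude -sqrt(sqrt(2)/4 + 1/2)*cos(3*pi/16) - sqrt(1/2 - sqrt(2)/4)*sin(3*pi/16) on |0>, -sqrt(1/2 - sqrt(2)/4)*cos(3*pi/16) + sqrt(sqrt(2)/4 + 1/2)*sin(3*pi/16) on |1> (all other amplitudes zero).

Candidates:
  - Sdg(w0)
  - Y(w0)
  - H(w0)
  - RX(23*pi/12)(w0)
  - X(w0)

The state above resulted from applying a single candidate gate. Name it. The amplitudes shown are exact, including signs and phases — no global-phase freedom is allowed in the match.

The unique candidate consistent with the amplitudes is Sdg(w0).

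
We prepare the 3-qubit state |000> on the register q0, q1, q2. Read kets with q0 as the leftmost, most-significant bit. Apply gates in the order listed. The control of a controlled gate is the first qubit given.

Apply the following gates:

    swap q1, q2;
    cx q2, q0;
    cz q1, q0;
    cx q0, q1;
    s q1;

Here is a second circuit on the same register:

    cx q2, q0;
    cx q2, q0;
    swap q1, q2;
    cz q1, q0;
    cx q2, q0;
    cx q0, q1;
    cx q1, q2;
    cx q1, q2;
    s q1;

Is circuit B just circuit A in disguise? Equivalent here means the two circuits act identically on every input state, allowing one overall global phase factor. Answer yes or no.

No — the two circuits implement different unitaries, even allowing a global phase.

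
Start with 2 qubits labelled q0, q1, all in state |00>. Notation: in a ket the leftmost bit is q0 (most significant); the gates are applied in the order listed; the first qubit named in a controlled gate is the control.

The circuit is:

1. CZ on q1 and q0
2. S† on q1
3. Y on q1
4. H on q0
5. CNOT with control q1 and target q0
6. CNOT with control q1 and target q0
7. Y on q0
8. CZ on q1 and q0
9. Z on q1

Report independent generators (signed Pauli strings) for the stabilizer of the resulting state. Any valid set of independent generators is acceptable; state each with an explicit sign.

The stabilizer group can be generated by +XI, -IZ, among other valid generating sets. Key observation: gates 5-6 undo each other exactly, leaving only the rest of the circuit to track.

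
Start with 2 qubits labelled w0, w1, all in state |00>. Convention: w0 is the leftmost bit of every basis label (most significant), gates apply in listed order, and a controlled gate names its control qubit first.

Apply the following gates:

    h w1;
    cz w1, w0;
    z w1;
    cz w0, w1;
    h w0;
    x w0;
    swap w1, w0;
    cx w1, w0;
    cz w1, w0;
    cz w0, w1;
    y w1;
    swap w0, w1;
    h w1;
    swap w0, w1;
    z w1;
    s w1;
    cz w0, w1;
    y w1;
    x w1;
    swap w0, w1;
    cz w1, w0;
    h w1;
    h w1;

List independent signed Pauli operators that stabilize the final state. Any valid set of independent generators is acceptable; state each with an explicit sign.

One valid set of independent stabilizer generators is +YI, -IZ (any independent generating set of the same group is equally correct).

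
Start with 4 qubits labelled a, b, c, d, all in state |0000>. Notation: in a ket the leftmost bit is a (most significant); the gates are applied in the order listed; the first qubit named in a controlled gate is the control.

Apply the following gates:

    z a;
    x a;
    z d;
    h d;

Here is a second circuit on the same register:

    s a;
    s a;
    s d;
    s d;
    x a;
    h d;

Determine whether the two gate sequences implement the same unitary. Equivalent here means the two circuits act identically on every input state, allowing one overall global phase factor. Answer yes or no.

Yes: on every input state the two circuits agree up to one overall phase factor.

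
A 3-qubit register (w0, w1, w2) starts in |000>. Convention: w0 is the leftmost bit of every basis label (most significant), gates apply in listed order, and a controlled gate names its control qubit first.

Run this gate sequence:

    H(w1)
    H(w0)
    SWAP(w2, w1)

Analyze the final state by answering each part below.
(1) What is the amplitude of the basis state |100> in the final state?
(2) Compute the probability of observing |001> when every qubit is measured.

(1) The amplitude on |100> is 1/2.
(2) Outcome |001> occurs with probability 1/4.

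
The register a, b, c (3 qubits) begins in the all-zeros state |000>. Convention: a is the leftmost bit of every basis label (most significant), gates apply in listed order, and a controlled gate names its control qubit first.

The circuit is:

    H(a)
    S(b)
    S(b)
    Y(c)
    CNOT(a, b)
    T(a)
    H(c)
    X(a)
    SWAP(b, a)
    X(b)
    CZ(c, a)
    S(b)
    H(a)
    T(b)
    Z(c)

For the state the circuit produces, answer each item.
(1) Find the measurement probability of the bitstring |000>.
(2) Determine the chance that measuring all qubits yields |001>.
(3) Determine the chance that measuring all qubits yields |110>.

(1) Outcome |000> occurs with probability 1/8.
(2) The probability of measuring |001> is 1/8.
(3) A full measurement returns |110> with probability 1/8.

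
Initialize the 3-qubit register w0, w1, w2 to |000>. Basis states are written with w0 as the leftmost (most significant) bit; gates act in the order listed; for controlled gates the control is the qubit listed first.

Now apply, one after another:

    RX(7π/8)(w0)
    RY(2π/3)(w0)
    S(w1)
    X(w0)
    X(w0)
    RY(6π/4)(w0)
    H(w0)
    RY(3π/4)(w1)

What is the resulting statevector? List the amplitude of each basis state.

The final amplitudes are -sqrt(3)*sqrt(1/2 - sqrt(2)/4)*cos(7*pi/16)/2 + I*sqrt(1/2 - sqrt(2)/4)*sin(7*pi/16)/2 on |000>, 0 on |001>, -sqrt(3)*sqrt(sqrt(2)/4 + 1/2)*cos(7*pi/16)/2 + I*sqrt(sqrt(2)/4 + 1/2)*sin(7*pi/16)/2 on |010>, 0 on |011>, -sqrt(1/2 - sqrt(2)/4)*cos(7*pi/16)/2 - sqrt(3)*I*sqrt(1/2 - sqrt(2)/4)*sin(7*pi/16)/2 on |100>, 0 on |101>, -sqrt(sqrt(2)/4 + 1/2)*cos(7*pi/16)/2 - sqrt(3)*I*sqrt(sqrt(2)/4 + 1/2)*sin(7*pi/16)/2 on |110>, 0 on |111>.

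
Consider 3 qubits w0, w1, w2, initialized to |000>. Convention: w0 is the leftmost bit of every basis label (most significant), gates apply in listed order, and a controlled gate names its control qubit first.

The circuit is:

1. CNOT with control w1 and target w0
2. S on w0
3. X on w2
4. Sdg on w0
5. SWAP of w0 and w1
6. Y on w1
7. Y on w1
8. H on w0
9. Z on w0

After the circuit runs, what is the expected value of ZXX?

The observable ZXX averages to 0.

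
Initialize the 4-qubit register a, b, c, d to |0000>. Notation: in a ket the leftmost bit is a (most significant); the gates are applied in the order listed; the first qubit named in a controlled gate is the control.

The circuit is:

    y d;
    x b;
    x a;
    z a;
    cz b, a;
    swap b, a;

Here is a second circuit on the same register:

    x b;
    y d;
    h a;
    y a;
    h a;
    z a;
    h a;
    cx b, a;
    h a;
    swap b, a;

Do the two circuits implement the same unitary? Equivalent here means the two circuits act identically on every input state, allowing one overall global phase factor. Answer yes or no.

No — the two circuits implement different unitaries, even allowing a global phase.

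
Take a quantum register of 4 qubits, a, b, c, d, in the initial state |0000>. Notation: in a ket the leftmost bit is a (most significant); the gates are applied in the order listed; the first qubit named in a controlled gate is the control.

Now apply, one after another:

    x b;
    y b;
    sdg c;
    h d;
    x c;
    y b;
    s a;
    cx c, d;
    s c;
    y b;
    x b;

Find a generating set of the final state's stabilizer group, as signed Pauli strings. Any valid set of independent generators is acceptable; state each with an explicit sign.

The stabilizer group can be generated by +IIIX, +ZIII, -IZII, -IIZI, among other valid generating sets.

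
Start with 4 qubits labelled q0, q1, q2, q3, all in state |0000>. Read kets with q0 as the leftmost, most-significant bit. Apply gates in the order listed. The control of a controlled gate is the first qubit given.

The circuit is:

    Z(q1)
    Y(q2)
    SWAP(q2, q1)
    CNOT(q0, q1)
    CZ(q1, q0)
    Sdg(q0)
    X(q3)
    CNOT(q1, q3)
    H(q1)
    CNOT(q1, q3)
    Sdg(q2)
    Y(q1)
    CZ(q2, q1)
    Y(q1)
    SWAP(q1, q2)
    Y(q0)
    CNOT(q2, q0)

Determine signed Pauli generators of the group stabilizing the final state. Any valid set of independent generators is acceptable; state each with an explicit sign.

One valid set of independent stabilizer generators is -XIXX, -ZIIZ, +IZII, +IIZZ (any independent generating set of the same group is equally correct).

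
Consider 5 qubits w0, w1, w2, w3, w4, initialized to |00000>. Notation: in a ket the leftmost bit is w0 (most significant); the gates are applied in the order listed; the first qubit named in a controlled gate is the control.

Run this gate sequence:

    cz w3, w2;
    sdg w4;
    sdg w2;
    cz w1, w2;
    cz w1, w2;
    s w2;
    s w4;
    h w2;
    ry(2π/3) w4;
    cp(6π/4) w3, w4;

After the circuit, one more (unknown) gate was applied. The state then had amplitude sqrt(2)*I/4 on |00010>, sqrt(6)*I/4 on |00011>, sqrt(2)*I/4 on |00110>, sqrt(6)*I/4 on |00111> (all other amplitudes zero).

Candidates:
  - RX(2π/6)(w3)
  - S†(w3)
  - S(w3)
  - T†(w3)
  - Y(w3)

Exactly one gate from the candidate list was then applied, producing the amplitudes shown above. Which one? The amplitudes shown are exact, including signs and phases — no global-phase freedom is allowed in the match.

The applied gate was Y(w3). Key observation: the block from step 2 through step 7 cancels to the identity and can be dropped.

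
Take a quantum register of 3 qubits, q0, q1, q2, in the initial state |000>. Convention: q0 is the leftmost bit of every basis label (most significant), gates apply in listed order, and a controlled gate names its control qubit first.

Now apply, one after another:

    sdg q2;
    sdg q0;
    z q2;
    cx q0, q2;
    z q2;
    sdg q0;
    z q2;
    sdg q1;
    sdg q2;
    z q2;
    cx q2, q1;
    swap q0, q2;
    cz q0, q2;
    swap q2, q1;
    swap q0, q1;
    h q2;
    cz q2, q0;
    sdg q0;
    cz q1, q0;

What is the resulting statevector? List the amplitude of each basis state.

The resulting statevector has amplitude sqrt(2)/2 on |000>, sqrt(2)/2 on |001>, and 0 on every other basis state.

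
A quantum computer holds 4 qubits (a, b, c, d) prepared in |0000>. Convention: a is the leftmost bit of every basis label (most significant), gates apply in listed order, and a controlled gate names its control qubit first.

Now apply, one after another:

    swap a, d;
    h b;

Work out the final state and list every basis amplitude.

After the circuit, the state carries amplitude sqrt(2)/2 on |0000>, sqrt(2)/2 on |0100>, and 0 on every other basis state.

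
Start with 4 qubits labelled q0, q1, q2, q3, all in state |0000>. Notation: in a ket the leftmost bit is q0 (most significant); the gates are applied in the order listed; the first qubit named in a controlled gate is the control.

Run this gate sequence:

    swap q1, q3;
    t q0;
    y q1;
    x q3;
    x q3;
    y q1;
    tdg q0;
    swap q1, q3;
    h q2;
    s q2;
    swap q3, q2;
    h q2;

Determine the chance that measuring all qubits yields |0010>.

Outcome |0010> occurs with probability 1/4. Key observation: the block from step 1 through step 8 cancels to the identity and can be dropped.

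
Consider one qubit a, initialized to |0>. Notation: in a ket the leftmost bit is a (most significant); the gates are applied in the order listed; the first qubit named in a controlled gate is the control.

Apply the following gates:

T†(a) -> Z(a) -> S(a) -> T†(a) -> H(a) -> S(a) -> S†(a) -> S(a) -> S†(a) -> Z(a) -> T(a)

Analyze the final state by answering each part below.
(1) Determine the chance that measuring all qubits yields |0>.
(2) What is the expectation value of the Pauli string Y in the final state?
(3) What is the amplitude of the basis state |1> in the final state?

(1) A full measurement returns |0> with probability 1/2.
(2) In the final state, Y has expectation -sqrt(2)/2.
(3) The final state's coefficient on |1> equals -sqrt(2)*exp(I*pi/4)/2.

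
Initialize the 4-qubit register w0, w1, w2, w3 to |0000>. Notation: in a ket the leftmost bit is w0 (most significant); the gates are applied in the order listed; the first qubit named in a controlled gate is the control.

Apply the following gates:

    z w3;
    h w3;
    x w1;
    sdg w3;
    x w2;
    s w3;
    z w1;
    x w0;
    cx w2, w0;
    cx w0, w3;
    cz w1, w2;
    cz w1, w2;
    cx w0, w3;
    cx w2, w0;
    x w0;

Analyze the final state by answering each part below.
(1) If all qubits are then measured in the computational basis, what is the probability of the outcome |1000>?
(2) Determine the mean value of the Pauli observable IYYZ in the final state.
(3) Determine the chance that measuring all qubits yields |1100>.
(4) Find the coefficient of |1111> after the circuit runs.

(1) The probability of measuring |1000> is 0. Key observation: the block from step 8 through step 15 cancels to the identity and can be dropped.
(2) In the final state, IYYZ has expectation 0.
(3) A full measurement returns |1100> with probability 0.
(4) The amplitude on |1111> is 0.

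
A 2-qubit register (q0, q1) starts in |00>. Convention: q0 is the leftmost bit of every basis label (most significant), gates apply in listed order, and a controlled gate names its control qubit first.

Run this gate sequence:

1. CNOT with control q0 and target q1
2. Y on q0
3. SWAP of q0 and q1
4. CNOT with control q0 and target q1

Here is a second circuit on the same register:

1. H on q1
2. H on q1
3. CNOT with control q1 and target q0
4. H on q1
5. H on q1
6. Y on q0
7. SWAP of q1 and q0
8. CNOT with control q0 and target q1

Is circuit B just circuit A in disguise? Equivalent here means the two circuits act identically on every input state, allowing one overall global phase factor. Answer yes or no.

No — the two circuits implement different unitaries, even allowing a global phase.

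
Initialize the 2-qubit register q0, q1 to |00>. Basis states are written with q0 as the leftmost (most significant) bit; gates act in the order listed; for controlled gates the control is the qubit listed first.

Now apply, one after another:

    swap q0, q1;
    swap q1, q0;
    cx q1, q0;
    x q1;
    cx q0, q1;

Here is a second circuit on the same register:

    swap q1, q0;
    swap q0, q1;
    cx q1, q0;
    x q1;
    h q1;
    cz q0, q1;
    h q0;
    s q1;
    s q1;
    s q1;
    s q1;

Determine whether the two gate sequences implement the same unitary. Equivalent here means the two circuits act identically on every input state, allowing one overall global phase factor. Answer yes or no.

No, they are not equivalent — no single phase factor reconciles the two unitaries.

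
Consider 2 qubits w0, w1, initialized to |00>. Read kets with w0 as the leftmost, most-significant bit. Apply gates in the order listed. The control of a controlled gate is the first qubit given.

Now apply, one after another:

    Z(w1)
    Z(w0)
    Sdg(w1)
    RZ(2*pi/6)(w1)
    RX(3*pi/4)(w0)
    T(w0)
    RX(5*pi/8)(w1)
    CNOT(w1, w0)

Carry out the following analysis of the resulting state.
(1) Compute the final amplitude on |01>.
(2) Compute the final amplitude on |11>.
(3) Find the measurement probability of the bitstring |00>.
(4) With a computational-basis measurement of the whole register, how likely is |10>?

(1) The amplitude on |01> is -sqrt(sqrt(2) + 2)*exp(I*pi/12)*sin(5*pi/16)/2.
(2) The final state's coefficient on |11> equals -sqrt(2 - sqrt(2))*exp(I*pi/3)*sin(5*pi/16)/2.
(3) Outcome |00> occurs with probability (2 - sqrt(2))*(2 - sqrt(2 - sqrt(2)))/16.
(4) Outcome |10> occurs with probability (2 - sqrt(2 - sqrt(2)))*(sqrt(2) + 2)/16.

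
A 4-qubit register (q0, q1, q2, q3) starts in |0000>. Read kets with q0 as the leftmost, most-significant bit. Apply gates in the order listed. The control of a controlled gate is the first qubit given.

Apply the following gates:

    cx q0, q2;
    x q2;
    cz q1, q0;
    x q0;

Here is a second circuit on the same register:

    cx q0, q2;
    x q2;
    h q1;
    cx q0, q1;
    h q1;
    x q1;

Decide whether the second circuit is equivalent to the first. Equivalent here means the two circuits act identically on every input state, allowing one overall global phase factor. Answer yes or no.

No — the two circuits implement different unitaries, even allowing a global phase.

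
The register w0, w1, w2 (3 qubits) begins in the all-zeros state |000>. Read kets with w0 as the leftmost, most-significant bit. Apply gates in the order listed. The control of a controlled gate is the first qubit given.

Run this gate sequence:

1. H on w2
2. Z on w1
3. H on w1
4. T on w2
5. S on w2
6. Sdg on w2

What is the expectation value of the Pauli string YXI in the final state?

In the final state, YXI has expectation 0. Key observation: steps 5-6 multiply out to the identity, so the circuit reduces to the remaining gates.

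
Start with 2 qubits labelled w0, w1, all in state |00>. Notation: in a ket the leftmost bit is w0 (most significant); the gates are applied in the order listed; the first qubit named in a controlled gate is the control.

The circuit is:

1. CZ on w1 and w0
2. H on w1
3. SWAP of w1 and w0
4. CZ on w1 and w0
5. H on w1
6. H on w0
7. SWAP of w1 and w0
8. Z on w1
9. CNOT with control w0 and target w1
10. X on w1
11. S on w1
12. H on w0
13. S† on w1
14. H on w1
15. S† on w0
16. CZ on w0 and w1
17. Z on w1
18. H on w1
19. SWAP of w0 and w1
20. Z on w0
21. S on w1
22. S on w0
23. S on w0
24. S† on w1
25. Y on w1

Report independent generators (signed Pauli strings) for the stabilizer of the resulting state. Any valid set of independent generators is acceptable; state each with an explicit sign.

The stabilizer group can be generated by -XZ, +ZY, among other valid generating sets.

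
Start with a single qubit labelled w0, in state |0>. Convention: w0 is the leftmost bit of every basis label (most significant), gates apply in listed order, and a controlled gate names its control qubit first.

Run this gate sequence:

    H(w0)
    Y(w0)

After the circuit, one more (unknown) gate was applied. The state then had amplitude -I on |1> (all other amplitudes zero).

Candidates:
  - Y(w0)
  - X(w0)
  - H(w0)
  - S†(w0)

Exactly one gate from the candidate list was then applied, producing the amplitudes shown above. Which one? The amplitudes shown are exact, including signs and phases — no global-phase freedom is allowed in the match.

The applied gate was H(w0).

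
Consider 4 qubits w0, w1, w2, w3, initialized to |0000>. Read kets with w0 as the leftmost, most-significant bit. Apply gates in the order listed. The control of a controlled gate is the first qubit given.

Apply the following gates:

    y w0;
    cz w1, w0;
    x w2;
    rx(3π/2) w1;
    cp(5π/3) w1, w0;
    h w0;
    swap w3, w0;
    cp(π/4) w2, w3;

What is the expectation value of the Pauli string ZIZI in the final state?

The observable ZIZI averages to -1.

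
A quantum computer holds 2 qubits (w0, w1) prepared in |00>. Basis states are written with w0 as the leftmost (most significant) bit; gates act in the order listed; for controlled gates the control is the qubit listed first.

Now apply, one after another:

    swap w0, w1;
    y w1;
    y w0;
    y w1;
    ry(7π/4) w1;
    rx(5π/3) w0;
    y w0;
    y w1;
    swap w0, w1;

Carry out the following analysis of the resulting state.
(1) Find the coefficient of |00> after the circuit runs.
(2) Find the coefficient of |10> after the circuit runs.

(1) The amplitude on |00> is I*sqrt(6 - 3*sqrt(2))/4.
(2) The final state's coefficient on |10> equals I*sqrt(3*sqrt(2) + 6)/4.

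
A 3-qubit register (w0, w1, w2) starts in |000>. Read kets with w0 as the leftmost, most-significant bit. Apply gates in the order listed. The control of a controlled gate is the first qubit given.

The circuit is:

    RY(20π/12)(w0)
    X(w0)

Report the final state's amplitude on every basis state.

The resulting statevector has amplitude 1/2 on |000>, -sqrt(3)/2 on |100>, and 0 on every other basis state.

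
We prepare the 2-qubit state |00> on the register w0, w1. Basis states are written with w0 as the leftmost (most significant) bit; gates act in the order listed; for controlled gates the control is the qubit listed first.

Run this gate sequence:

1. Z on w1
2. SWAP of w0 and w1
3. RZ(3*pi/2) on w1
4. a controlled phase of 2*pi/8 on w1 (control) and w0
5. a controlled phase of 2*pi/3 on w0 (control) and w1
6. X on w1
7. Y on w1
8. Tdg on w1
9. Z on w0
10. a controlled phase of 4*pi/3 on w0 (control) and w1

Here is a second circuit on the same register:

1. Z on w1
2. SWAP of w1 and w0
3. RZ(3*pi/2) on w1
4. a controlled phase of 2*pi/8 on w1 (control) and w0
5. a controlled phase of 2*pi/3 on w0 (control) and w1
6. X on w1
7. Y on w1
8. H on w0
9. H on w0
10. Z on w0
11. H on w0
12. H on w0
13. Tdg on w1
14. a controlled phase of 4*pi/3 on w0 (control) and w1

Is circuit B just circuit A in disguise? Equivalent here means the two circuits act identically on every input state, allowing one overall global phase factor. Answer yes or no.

Yes — the two circuits implement the same unitary up to a global phase.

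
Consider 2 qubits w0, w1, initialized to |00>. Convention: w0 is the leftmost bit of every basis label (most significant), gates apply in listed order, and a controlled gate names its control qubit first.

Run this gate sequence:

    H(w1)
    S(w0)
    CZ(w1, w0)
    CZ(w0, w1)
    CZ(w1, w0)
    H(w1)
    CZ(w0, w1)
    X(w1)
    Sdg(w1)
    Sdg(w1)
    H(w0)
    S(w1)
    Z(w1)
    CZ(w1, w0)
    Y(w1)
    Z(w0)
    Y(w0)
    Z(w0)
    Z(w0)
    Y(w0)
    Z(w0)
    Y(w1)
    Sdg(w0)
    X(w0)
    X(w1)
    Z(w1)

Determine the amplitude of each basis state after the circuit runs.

The resulting statevector has amplitude -sqrt(2)/2 on |00>, 0 on |01>, sqrt(2)*I/2 on |10>, 0 on |11>. Key observation: steps 15-22 multiply out to the identity, so the circuit reduces to the remaining gates.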